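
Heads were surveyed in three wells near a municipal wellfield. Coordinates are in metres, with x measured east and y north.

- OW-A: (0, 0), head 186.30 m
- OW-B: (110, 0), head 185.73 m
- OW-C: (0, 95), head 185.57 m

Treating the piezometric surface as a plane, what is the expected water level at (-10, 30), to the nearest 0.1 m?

186.1 m

∂h/∂x = (185.73 − 186.30) / (110 − 0) = -0.005182
∂h/∂y = (185.57 − 186.30) / (95 − 0) = -0.007684
h(-10, 30) = 186.30 + (-0.005182)·(-10) + (-0.007684)·(30) = 186.30 +0.052 -0.231 = 186.121 m.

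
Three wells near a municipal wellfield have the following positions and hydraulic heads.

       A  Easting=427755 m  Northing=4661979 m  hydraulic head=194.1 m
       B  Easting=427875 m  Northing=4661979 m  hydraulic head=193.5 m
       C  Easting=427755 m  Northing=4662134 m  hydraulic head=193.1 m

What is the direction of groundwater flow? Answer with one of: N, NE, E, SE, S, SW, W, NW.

NE

∂h/∂x = (193.5 − 194.1) / (427875 − 427755) = -0.005000
∂h/∂y = (193.1 − 194.1) / (4662134 − 4661979) = -0.006452
Flow = −∇h = (+0.005000 east, +0.006452 north), which points northeast.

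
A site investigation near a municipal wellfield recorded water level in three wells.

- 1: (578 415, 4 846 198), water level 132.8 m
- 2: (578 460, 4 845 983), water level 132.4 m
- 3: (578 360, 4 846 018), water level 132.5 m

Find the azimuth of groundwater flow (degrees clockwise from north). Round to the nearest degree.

168°

Taking 1 as reference: 2−1 = (45, -215, -0.4); 3−1 = (-55, -180, -0.3).
Determinant of the coordinate differences = 45·(-180) − (-55)·(-215) = -19925.
∂h/∂x = [(-0.4)·(-180) − (-0.3)·(-215)] / -19925 = -0.0003764
∂h/∂y = [45·(-0.3) − (-55)·(-0.4)] / -19925 = +0.001782
Flow direction (−∇h) has components (+0.0003764 E, -0.001782 N).
Azimuth = atan2(E, N) = atan2(+0.0003764, -0.001782) = 168.1° ≈ 168°.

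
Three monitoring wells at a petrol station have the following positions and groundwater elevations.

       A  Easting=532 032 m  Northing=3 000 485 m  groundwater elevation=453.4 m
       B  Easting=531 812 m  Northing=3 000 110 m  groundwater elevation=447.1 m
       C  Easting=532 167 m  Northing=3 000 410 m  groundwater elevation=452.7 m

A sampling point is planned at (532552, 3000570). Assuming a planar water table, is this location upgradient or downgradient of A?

upgradient

Differences from A: to B (Δx, Δy, Δh) = (-220, -375, -6.3); to C = (135, -75, -0.7).
Solve a·Δx + b·Δy = Δh: det = (-220)·(-75) − 135·(-375) = 67125.
∂h/∂x = [(-6.3)·(-75) − (-0.7)·(-375)] / 67125 = +0.003128
∂h/∂y = [(-220)·(-0.7) − 135·(-6.3)] / 67125 = +0.01496
Head at (532552, 3000570) = 453.4 + (+0.003128)·(520) + (+0.01496)·(85) = 456.30 m.
That is higher than the 453.4 m at A, so the point is upgradient.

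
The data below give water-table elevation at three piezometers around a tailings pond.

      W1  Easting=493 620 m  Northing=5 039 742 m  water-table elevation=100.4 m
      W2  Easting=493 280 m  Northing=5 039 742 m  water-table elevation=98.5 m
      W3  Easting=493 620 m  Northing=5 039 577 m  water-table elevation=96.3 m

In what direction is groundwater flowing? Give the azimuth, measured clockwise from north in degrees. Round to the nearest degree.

193°

∂h/∂x = (98.5 − 100.4) / (493280 − 493620) = +0.005588
∂h/∂y = (96.3 − 100.4) / (5039577 − 5039742) = +0.02485
Flow direction (−∇h) has components (-0.005588 E, -0.02485 N).
Azimuth = atan2(E, N) = atan2(-0.005588, -0.02485) = 192.7° ≈ 193°.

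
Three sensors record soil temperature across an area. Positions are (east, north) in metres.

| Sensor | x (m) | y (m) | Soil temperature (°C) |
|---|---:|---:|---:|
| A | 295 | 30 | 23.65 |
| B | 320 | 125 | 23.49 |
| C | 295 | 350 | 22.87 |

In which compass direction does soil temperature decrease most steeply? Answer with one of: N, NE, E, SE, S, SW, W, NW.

Three-point gradient (reference A): Δ to B = (25, 95, -0.16), Δ to C = (0, 320, -0.78).
∂T/∂x = +0.002862, ∂T/∂y = -0.002437 (det = 8000).
Steepest decrease is along −∇f = (-0.002862 E, +0.002437 N) → northwest.

NW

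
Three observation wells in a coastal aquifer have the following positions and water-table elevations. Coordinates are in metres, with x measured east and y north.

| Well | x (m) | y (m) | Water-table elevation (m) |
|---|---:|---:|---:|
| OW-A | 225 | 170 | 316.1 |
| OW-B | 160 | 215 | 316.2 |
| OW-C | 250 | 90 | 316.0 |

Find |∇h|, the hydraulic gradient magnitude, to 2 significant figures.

0.0013

Differences from OW-A: to OW-B (Δx, Δy, Δh) = (-65, 45, +0.1); to OW-C = (25, -80, -0.1).
Solve a·Δx + b·Δy = Δh: det = (-65)·(-80) − 25·45 = 4075.
∂h/∂x = [(+0.1)·(-80) − (-0.1)·45] / 4075 = -0.0008589
∂h/∂y = [(-65)·(-0.1) − 25·(+0.1)] / 4075 = +0.0009816
|∇h| = √(-0.0008589² + 0.0009816²) = 0.001304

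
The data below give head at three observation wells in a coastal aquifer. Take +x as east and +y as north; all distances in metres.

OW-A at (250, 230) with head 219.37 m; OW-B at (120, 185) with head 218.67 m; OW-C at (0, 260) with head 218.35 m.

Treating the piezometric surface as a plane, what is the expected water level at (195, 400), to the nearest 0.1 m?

219.6 m

Taking OW-A as reference: OW-B−OW-A = (-130, -45, -0.70); OW-C−OW-A = (-250, 30, -1.02).
Solve a·Δx + b·Δy = Δh: det = (-130)·30 − (-250)·(-45) = -15150.
∂h/∂x = [(-0.70)·30 − (-1.02)·(-45)] / -15150 = +0.004416
∂h/∂y = [(-130)·(-1.02) − (-250)·(-0.70)] / -15150 = +0.002799
h(195, 400) = 219.37 + (+0.004416)·(-55) + (+0.002799)·(170) = 219.37 -0.243 +0.476 = 219.603 m.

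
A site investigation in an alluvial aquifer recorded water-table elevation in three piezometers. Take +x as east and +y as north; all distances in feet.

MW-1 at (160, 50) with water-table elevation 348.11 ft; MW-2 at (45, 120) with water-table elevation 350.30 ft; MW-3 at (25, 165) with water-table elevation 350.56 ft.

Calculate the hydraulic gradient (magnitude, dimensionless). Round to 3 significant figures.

Differences from MW-1: to MW-2 (Δx, Δy, Δh) = (-115, 70, +2.19); to MW-3 = (-135, 115, +2.45).
Determinant of the coordinate differences = (-115)·115 − (-135)·70 = -3775.
∂h/∂x = [(+2.19)·115 − (+2.45)·70] / -3775 = -0.02128
∂h/∂y = [(-115)·(+2.45) − (-135)·(+2.19)] / -3775 = -0.003682
|∇h| = √(-0.02128² + -0.003682²) = 0.0216

0.0216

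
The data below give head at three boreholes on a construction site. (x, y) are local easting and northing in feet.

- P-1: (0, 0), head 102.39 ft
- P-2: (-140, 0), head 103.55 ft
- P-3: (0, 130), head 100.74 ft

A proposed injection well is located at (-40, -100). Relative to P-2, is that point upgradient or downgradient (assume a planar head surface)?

upgradient

∂h/∂x = (103.55 − 102.39) / (-140 − 0) = -0.008286
∂h/∂y = (100.74 − 102.39) / (130 − 0) = -0.01269
Head at (-40, -100) = 102.39 + (-0.008286)·(-40) + (-0.01269)·(-100) = 103.99 ft.
That is higher than the 103.55 ft at P-2, so the point is upgradient.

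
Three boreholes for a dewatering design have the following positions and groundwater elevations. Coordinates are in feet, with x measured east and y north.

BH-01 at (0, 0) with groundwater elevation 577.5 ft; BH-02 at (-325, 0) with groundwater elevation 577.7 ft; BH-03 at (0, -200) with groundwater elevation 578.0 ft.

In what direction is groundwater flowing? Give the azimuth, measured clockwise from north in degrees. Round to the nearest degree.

∂h/∂x = (577.7 − 577.5) / (-325 − 0) = -0.0006154
∂h/∂y = (578.0 − 577.5) / (-200 − 0) = -0.002500
Flow direction (−∇h) has components (+0.0006154 E, +0.002500 N).
Azimuth = atan2(E, N) = atan2(+0.0006154, +0.002500) = 13.8° ≈ 014°.

014°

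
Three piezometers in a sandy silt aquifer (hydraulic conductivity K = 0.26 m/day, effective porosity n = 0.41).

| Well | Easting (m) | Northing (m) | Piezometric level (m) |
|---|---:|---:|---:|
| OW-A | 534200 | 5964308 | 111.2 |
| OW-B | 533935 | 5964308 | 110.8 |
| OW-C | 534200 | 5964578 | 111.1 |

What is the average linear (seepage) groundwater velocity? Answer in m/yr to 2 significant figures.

0.36 m/yr

∂h/∂x = (110.8 − 111.2) / (533935 − 534200) = +0.001509
∂h/∂y = (111.1 − 111.2) / (5964578 − 5964308) = -0.0003704
|∇h| = √(0.001509² + -0.0003704²) = 0.001554
Seepage velocity v = K·i/n = 0.26 × 0.001554 / 0.41 = 0.0009855 m/day = 0.36 m/yr.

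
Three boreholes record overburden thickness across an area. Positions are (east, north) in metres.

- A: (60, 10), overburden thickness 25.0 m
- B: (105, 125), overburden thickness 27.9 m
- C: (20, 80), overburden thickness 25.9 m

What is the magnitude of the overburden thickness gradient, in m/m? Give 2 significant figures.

0.024 m/m

With d = a·x + b·y + c and A as origin, the differences give:
  45·a + 115·b = +2.9
  (-40)·a + 70·b = +0.9
Eliminate b (×70 and ×115, subtract): 7750·a = 99.50 → a = ∂d/∂x = +0.01284
Back-substitute: b = ∂d/∂y = +0.02019.
|∇f| = √(0.01284² + 0.02019²) = 0.02393 m/m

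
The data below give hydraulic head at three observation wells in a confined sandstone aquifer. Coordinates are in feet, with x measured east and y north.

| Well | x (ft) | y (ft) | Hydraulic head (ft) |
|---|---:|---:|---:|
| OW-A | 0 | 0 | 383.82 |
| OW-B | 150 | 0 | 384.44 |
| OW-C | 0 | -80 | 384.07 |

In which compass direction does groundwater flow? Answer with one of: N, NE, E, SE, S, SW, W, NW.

∂h/∂x = (384.44 − 383.82) / (150 − 0) = +0.004133
∂h/∂y = (384.07 − 383.82) / (-80 − 0) = -0.003125
Flow = −∇h = (-0.004133 east, +0.003125 north), which points northwest.

NW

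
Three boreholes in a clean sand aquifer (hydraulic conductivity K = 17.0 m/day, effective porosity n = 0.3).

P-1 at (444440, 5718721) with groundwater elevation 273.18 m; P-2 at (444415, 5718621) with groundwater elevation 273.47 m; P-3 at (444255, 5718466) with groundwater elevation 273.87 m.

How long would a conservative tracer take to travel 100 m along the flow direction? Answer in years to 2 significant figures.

Taking P-1 as reference: P-2−P-1 = (-25, -100, +0.29); P-3−P-1 = (-185, -255, +0.69).
Determinant of the coordinate differences = (-25)·(-255) − (-185)·(-100) = -12125.
∂h/∂x = [(+0.29)·(-255) − (+0.69)·(-100)] / -12125 = +0.0004082
∂h/∂y = [(-25)·(+0.69) − (-185)·(+0.29)] / -12125 = -0.003002
|∇h| = √(0.0004082² + -0.003002²) = 0.00303
Seepage velocity v = K·i/n = 17.0 × 0.00303 / 0.3 = 0.1717 m/day.
t = 100 / 0.1717 = 582.4 days = 1.59 years.

1.6 years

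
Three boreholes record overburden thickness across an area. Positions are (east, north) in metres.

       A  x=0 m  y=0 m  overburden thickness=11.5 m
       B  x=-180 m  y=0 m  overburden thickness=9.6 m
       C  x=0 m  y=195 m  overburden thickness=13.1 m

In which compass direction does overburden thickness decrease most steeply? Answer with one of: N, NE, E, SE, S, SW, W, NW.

∂d/∂x = (9.6 − 11.5) / (-180 − 0) = +0.01056
∂d/∂y = (13.1 − 11.5) / (195 − 0) = +0.008205
Steepest decrease is along −∇f = (-0.01056 E, -0.008205 N) → southwest.

SW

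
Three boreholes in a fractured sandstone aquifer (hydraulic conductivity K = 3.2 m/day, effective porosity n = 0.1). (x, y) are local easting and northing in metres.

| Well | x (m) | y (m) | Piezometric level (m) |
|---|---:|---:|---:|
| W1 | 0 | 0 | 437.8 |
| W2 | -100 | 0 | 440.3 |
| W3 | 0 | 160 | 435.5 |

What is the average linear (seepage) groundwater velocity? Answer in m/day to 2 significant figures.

0.92 m/day

∂h/∂x = (440.3 − 437.8) / (-100 − 0) = -0.02500
∂h/∂y = (435.5 − 437.8) / (160 − 0) = -0.01438
|∇h| = √(-0.02500² + -0.01438²) = 0.02884
Seepage velocity v = K·i/n = 3.2 × 0.02884 / 0.1 = 0.9229 m/day.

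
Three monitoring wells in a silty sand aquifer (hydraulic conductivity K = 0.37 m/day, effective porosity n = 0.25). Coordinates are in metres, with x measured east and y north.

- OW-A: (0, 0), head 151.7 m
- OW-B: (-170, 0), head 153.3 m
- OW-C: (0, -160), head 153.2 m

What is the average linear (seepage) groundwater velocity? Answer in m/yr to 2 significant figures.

∂h/∂x = (153.3 − 151.7) / (-170 − 0) = -0.009412
∂h/∂y = (153.2 − 151.7) / (-160 − 0) = -0.009375
|∇h| = √(-0.009412² + -0.009375²) = 0.01328
Seepage velocity v = K·i/n = 0.37 × 0.01328 / 0.25 = 0.01965 m/day = 7.177 m/yr.

7.2 m/yr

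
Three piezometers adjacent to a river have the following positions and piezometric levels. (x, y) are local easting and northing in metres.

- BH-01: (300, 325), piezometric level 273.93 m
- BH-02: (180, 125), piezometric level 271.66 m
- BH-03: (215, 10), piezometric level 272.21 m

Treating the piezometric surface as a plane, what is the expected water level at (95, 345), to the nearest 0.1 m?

270.3 m

Taking BH-01 as reference: BH-02−BH-01 = (-120, -200, -2.27); BH-03−BH-01 = (-85, -315, -1.72).
Determinant of the coordinate differences = (-120)·(-315) − (-85)·(-200) = 20800.
∂h/∂x = [(-2.27)·(-315) − (-1.72)·(-200)] / 20800 = +0.01784
∂h/∂y = [(-120)·(-1.72) − (-85)·(-2.27)] / 20800 = +0.0006466
h(95, 345) = 273.93 + (+0.01784)·(-205) + (+0.0006466)·(20) = 273.93 -3.657 +0.013 = 270.286 m.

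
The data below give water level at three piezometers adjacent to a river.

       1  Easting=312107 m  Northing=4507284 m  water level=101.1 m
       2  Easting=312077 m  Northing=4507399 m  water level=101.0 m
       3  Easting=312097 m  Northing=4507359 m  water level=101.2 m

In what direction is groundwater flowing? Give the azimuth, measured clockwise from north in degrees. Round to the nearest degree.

With h = a·x + b·y + c and 1 as origin, the differences give:
  (-30)·a + 115·b = -0.1
  (-10)·a + 75·b = +0.1
Eliminate b (×75 and ×115, subtract): -1100·a = -19.00 → a = ∂h/∂x = +0.01727
Back-substitute: b = ∂h/∂y = +0.003636.
Flow direction (−∇h) has components (-0.01727 E, -0.003636 N).
Azimuth = atan2(E, N) = atan2(-0.01727, -0.003636) = 258.1° ≈ 258°.

258°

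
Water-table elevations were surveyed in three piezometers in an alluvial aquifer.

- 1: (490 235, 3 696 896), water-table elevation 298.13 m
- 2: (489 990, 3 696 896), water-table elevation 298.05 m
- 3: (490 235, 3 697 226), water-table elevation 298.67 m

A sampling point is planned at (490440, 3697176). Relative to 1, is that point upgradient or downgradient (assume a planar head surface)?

upgradient

∂h/∂x = (298.05 − 298.13) / (489990 − 490235) = +0.0003265
∂h/∂y = (298.67 − 298.13) / (3697226 − 3696896) = +0.001636
Head at (490440, 3697176) = 298.13 + (+0.0003265)·(205) + (+0.001636)·(280) = 298.66 m.
That is higher than the 298.13 m at 1, so the point is upgradient.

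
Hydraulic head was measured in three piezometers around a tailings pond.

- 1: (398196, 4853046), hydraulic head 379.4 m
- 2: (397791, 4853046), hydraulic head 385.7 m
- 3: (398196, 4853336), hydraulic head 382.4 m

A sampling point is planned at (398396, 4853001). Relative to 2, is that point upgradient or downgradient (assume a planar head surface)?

∂h/∂x = (385.7 − 379.4) / (397791 − 398196) = -0.01556
∂h/∂y = (382.4 − 379.4) / (4853336 − 4853046) = +0.01034
Head at (398396, 4853001) = 379.4 + (-0.01556)·(200) + (+0.01034)·(-45) = 375.82 m.
That is lower than the 385.7 m at 2, so the point is downgradient.

downgradient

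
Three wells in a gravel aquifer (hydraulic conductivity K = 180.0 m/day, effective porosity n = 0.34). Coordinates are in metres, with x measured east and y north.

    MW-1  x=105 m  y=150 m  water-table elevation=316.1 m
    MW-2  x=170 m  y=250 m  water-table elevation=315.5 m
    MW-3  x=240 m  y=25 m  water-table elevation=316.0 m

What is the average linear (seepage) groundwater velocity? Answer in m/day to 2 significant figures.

Differences from MW-1: to MW-2 (Δx, Δy, Δh) = (65, 100, -0.6); to MW-3 = (135, -125, -0.1).
Determinant of the coordinate differences = 65·(-125) − 135·100 = -21625.
∂h/∂x = [(-0.6)·(-125) − (-0.1)·100] / -21625 = -0.003931
∂h/∂y = [65·(-0.1) − 135·(-0.6)] / -21625 = -0.003445
|∇h| = √(-0.003931² + -0.003445²) = 0.005227
Seepage velocity v = K·i/n = 180.0 × 0.005227 / 0.34 = 2.767 m/day.

2.8 m/day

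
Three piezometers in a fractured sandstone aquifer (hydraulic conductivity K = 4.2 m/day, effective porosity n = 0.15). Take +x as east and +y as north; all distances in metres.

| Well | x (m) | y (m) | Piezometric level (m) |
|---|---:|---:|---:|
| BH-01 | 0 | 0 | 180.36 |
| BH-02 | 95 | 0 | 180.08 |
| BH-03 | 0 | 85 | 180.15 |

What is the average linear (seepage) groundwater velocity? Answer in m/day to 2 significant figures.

∂h/∂x = (180.08 − 180.36) / (95 − 0) = -0.002947
∂h/∂y = (180.15 − 180.36) / (85 − 0) = -0.002471
|∇h| = √(-0.002947² + -0.002471²) = 0.003846
Seepage velocity v = K·i/n = 4.2 × 0.003846 / 0.15 = 0.1077 m/day.

0.11 m/day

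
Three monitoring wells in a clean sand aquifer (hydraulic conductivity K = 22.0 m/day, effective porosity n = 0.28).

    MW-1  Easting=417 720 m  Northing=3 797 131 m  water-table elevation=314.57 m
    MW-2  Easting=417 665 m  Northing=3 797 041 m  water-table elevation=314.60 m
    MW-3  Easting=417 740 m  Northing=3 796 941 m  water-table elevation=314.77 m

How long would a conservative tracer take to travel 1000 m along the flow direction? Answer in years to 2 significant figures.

25 years

With h = a·x + b·y + c and MW-1 as origin, the differences give:
  (-55)·a + (-90)·b = +0.03
  20·a + (-190)·b = +0.20
Eliminate b (×(-190) and ×(-90), subtract): 12250·a = 12.300 → a = ∂h/∂x = +0.001004
Back-substitute: b = ∂h/∂y = -0.0009469.
|∇h| = √(0.001004² + -0.0009469²) = 0.00138
Seepage velocity v = K·i/n = 22.0 × 0.00138 / 0.28 = 0.1084 m/day.
t = 1000 / 0.1084 = 9225 days = 25.3 years.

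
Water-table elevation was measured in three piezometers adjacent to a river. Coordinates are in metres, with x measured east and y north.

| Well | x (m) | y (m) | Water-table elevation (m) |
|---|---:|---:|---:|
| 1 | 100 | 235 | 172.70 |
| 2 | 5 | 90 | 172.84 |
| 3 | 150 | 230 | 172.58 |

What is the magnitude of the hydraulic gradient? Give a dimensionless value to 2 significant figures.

0.0024

With h = a·x + b·y + c and 1 as origin, the differences give:
  (-95)·a + (-145)·b = +0.14
  50·a + (-5)·b = -0.12
Eliminate b (×(-5) and ×(-145), subtract): 7725·a = -18.100 → a = ∂h/∂x = -0.002343
Back-substitute: b = ∂h/∂y = +0.0005696.
|∇h| = √(-0.002343² + 0.0005696²) = 0.002411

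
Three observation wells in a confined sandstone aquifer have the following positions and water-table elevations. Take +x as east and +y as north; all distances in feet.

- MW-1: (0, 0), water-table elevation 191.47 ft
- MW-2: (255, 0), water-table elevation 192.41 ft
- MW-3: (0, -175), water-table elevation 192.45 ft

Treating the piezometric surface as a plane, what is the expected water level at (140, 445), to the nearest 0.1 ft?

∂h/∂x = (192.41 − 191.47) / (255 − 0) = +0.003686
∂h/∂y = (192.45 − 191.47) / (-175 − 0) = -0.005600
h(140, 445) = 191.47 + (+0.003686)·(140) + (-0.005600)·(445) = 191.47 +0.516 -2.492 = 189.494 ft.

189.5 ft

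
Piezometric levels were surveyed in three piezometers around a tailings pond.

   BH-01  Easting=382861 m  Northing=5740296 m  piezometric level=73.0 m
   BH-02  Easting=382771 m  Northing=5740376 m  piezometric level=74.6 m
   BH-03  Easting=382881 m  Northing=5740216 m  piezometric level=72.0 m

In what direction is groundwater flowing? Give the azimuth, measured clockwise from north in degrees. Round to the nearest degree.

140°

With h = a·x + b·y + c and BH-01 as origin, the differences give:
  (-90)·a + 80·b = +1.6
  20·a + (-80)·b = -1.0
Eliminate b (×(-80) and ×80, subtract): 5600·a = -48.00 → a = ∂h/∂x = -0.008571
Back-substitute: b = ∂h/∂y = +0.01036.
Flow direction (−∇h) has components (+0.008571 E, -0.01036 N).
Azimuth = atan2(E, N) = atan2(+0.008571, -0.01036) = 140.4° ≈ 140°.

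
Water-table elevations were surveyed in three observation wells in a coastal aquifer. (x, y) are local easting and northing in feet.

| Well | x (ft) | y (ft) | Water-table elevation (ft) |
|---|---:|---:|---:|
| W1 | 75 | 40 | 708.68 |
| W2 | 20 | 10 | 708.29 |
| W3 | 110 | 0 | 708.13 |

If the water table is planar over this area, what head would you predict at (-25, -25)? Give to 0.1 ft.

707.8 ft

Three-point gradient (reference W1): Δ to W2 = (-55, -30, -0.39), Δ to W3 = (35, -40, -0.55).
∂h/∂x = -0.0002769, ∂h/∂y = +0.01351 (det = 3250).
h(-25, -25) = 708.68 + (-0.0002769)·(-100) + (+0.01351)·(-65) = 708.68 +0.028 -0.878 = 707.830 ft.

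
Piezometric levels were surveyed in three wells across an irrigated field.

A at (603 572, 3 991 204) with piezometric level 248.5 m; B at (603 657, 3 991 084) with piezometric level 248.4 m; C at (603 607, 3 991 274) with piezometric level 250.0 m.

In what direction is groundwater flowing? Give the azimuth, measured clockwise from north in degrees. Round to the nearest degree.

233°

With h = a·x + b·y + c and A as origin, the differences give:
  85·a + (-120)·b = -0.1
  35·a + 70·b = +1.5
Eliminate b (×70 and ×(-120), subtract): 10150·a = 173.00 → a = ∂h/∂x = +0.01704
Back-substitute: b = ∂h/∂y = +0.01291.
Flow direction (−∇h) has components (-0.01704 E, -0.01291 N).
Azimuth = atan2(E, N) = atan2(-0.01704, -0.01291) = 232.9° ≈ 233°.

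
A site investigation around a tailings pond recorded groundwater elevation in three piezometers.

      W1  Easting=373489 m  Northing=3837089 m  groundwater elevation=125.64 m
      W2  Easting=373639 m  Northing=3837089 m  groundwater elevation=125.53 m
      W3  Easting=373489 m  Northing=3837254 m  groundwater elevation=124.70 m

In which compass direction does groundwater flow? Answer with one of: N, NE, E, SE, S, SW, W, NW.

∂h/∂x = (125.53 − 125.64) / (373639 − 373489) = -0.0007333
∂h/∂y = (124.70 − 125.64) / (3837254 − 3837089) = -0.005697
Flow = −∇h = (+0.0007333 east, +0.005697 north), which points north.

N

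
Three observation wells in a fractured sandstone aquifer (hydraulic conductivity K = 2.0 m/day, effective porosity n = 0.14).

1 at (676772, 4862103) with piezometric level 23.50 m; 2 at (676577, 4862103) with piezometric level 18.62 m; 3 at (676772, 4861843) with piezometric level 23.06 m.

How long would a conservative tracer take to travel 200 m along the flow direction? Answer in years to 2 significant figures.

∂h/∂x = (18.62 − 23.50) / (676577 − 676772) = +0.02503
∂h/∂y = (23.06 − 23.50) / (4861843 − 4862103) = +0.001692
|∇h| = √(0.02503² + 0.001692²) = 0.02509
Seepage velocity v = K·i/n = 2.0 × 0.02509 / 0.14 = 0.3584 m/day.
t = 200 / 0.3584 = 558 days = 1.53 years.

1.5 years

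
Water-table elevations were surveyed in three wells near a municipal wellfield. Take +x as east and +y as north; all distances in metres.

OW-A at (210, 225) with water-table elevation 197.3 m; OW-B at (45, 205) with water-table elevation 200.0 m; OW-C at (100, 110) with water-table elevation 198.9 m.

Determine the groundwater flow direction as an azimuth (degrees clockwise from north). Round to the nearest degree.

097°

With h = a·x + b·y + c and OW-A as origin, the differences give:
  (-165)·a + (-20)·b = +2.7
  (-110)·a + (-115)·b = +1.6
Eliminate b (×(-115) and ×(-20), subtract): 16775·a = -278.50 → a = ∂h/∂x = -0.01660
Back-substitute: b = ∂h/∂y = +0.001967.
Flow direction (−∇h) has components (+0.01660 E, -0.001967 N).
Azimuth = atan2(E, N) = atan2(+0.01660, -0.001967) = 96.8° ≈ 097°.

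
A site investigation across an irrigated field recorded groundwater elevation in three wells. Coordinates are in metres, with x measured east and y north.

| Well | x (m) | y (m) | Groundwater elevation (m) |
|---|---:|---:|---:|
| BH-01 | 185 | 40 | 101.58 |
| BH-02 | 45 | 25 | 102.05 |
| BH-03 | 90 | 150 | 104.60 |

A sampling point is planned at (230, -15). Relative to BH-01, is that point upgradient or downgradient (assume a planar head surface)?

With h = a·x + b·y + c and BH-01 as origin, the differences give:
  (-140)·a + (-15)·b = +0.47
  (-95)·a + 110·b = +3.02
Eliminate b (×110 and ×(-15), subtract): -16825·a = 97.000 → a = ∂h/∂x = -0.005765
Back-substitute: b = ∂h/∂y = +0.02248.
Head at (230, -15) = 101.58 + (-0.005765)·(45) + (+0.02248)·(-55) = 100.08 m.
That is lower than the 101.58 m at BH-01, so the point is downgradient.

downgradient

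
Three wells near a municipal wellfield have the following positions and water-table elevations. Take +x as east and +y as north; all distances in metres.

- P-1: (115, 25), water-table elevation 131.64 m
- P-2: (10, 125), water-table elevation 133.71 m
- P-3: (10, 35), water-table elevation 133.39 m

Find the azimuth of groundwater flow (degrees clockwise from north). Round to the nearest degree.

102°

Taking P-1 as reference: P-2−P-1 = (-105, 100, +2.07); P-3−P-1 = (-105, 10, +1.75).
Determinant of the coordinate differences = (-105)·10 − (-105)·100 = 9450.
∂h/∂x = [(+2.07)·10 − (+1.75)·100] / 9450 = -0.01633
∂h/∂y = [(-105)·(+1.75) − (-105)·(+2.07)] / 9450 = +0.003556
Flow direction (−∇h) has components (+0.01633 E, -0.003556 N).
Azimuth = atan2(E, N) = atan2(+0.01633, -0.003556) = 102.3° ≈ 102°.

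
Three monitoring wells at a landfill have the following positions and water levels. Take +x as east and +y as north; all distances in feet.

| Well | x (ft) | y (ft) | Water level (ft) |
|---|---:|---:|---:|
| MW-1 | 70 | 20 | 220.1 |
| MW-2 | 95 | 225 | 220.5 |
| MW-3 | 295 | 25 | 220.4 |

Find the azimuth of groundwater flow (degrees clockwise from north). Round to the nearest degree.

216°

Taking MW-1 as reference: MW-2−MW-1 = (25, 205, +0.4); MW-3−MW-1 = (225, 5, +0.3).
Solve a·Δx + b·Δy = Δh: det = 25·5 − 225·205 = -46000.
∂h/∂x = [(+0.4)·5 − (+0.3)·205] / -46000 = +0.001293
∂h/∂y = [25·(+0.3) − 225·(+0.4)] / -46000 = +0.001793
Flow direction (−∇h) has components (-0.001293 E, -0.001793 N).
Azimuth = atan2(E, N) = atan2(-0.001293, -0.001793) = 215.8° ≈ 216°.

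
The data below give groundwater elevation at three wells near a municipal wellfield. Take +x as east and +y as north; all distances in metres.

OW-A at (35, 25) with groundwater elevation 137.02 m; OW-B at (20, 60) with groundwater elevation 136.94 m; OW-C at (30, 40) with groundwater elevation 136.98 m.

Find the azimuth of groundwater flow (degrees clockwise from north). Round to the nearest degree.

Taking OW-A as reference: OW-B−OW-A = (-15, 35, -0.08); OW-C−OW-A = (-5, 15, -0.04).
Determinant of the coordinate differences = (-15)·15 − (-5)·35 = -50.
∂h/∂x = [(-0.08)·15 − (-0.04)·35] / -50 = -0.004000
∂h/∂y = [(-15)·(-0.04) − (-5)·(-0.08)] / -50 = -0.004000
Flow direction (−∇h) has components (+0.004000 E, +0.004000 N).
Azimuth = atan2(E, N) = atan2(+0.004000, +0.004000) = 45.0° ≈ 045°.

045°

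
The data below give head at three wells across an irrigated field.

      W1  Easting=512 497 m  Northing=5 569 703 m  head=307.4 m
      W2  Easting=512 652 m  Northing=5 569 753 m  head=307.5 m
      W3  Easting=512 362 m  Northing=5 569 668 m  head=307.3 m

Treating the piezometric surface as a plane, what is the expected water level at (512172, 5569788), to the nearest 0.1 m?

306.9 m

Three-point gradient (reference W1): Δ to W2 = (155, 50, +0.1), Δ to W3 = (-135, -35, -0.1).
∂h/∂x = +0.001132, ∂h/∂y = -0.001509 (det = 1325).
h(512172, 5569788) = 307.4 + (+0.001132)·(-325) + (-0.001509)·(85) = 307.4 -0.368 -0.128 = 306.904 m.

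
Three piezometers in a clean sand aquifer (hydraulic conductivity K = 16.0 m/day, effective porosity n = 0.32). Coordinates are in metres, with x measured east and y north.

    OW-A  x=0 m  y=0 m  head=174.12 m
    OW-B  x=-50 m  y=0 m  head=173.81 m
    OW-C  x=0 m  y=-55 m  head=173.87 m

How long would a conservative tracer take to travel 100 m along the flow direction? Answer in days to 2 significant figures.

260 days

∂h/∂x = (173.81 − 174.12) / (-50 − 0) = +0.006200
∂h/∂y = (173.87 − 174.12) / (-55 − 0) = +0.004545
|∇h| = √(0.006200² + 0.004545²) = 0.007687
Seepage velocity v = K·i/n = 16.0 × 0.007687 / 0.32 = 0.3844 m/day.
t = 100 / 0.3844 = 260.1 days.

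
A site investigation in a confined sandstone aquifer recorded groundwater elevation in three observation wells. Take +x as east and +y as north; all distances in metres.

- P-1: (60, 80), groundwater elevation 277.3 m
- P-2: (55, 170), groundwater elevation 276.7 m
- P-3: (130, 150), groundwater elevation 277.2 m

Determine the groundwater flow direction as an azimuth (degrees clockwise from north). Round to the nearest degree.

322°

Differences from P-1: to P-2 (Δx, Δy, Δh) = (-5, 90, -0.6); to P-3 = (70, 70, -0.1).
Solve a·Δx + b·Δy = Δh: det = (-5)·70 − 70·90 = -6650.
∂h/∂x = [(-0.6)·70 − (-0.1)·90] / -6650 = +0.004962
∂h/∂y = [(-5)·(-0.1) − 70·(-0.6)] / -6650 = -0.006391
Flow direction (−∇h) has components (-0.004962 E, +0.006391 N).
Azimuth = atan2(E, N) = atan2(-0.004962, +0.006391) = 322.2° ≈ 322°.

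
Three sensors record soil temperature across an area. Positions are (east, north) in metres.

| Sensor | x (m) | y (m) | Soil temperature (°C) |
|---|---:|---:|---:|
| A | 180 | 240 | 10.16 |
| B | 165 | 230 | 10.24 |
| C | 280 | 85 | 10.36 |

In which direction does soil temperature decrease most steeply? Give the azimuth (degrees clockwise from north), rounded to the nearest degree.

With T = a·x + b·y + c and A as origin, the differences give:
  (-15)·a + (-10)·b = +0.08
  100·a + (-155)·b = +0.20
Eliminate b (×(-155) and ×(-10), subtract): 3325·a = -10.400 → a = ∂T/∂x = -0.003128
Back-substitute: b = ∂T/∂y = -0.003308.
Steepest decrease is along −∇f: components (+0.003128 E, +0.003308 N).
Azimuth = atan2(+0.003128, +0.003308) = 43.4° ≈ 043°.

043°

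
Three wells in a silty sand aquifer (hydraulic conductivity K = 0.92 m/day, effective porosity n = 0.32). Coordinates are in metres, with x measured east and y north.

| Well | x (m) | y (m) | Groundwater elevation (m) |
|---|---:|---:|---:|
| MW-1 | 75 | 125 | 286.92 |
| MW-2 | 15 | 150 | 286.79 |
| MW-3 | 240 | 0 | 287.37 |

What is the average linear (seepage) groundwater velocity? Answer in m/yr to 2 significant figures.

2.3 m/yr

With h = a·x + b·y + c and MW-1 as origin, the differences give:
  (-60)·a + 25·b = -0.13
  165·a + (-125)·b = +0.45
Eliminate b (×(-125) and ×25, subtract): 3375·a = 5.000 → a = ∂h/∂x = +0.001481
Back-substitute: b = ∂h/∂y = -0.001644.
|∇h| = √(0.001481² + -0.001644²) = 0.002213
Seepage velocity v = K·i/n = 0.92 × 0.002213 / 0.32 = 0.006362 m/day = 2.324 m/yr.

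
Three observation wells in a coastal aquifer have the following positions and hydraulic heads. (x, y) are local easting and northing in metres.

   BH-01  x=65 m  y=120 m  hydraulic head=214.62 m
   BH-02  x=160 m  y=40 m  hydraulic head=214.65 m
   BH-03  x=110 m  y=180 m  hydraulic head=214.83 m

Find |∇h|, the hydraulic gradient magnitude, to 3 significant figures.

With h = a·x + b·y + c and BH-01 as origin, the differences give:
  95·a + (-80)·b = +0.03
  45·a + 60·b = +0.21
Eliminate b (×60 and ×(-80), subtract): 9300·a = 18.600 → a = ∂h/∂x = +0.002000
Back-substitute: b = ∂h/∂y = +0.002000.
|∇h| = √(0.002000² + 0.002000²) = 0.002828

0.00283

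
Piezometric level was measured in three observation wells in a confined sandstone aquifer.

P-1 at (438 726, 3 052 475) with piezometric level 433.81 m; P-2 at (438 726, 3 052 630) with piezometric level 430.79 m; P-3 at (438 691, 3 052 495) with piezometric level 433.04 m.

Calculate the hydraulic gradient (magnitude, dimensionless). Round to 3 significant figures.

With h = a·x + b·y + c and P-1 as origin, the differences give:
  0·a + 155·b = -3.02
  (-35)·a + 20·b = -0.77
Eliminate b (×20 and ×155, subtract): 5425·a = 58.950 → a = ∂h/∂x = +0.01087
Back-substitute: b = ∂h/∂y = -0.01948.
|∇h| = √(0.01087² + -0.01948²) = 0.02231

0.0223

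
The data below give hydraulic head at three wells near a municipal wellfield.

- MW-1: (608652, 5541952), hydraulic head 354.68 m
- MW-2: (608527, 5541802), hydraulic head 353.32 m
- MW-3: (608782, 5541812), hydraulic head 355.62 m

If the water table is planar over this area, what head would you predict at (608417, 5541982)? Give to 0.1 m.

352.6 m

Three-point gradient (reference MW-1): Δ to MW-2 = (-125, -150, -1.36), Δ to MW-3 = (130, -140, +0.94).
∂h/∂x = +0.008957, ∂h/∂y = +0.001603 (det = 37000).
h(608417, 5541982) = 354.68 + (+0.008957)·(-235) + (+0.001603)·(30) = 354.68 -2.105 +0.048 = 352.623 m.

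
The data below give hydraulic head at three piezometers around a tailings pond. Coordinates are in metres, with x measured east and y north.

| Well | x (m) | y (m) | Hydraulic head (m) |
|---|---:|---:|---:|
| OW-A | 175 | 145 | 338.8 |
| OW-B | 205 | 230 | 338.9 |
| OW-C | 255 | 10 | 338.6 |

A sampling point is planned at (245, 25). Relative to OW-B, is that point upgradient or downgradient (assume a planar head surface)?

downgradient

Taking OW-A as reference: OW-B−OW-A = (30, 85, +0.1); OW-C−OW-A = (80, -135, -0.2).
Solve a·Δx + b·Δy = Δh: det = 30·(-135) − 80·85 = -10850.
∂h/∂x = [(+0.1)·(-135) − (-0.2)·85] / -10850 = -0.0003226
∂h/∂y = [30·(-0.2) − 80·(+0.1)] / -10850 = +0.001290
Head at (245, 25) = 338.8 + (-0.0003226)·(70) + (+0.001290)·(-120) = 338.62 m.
That is lower than the 338.9 m at OW-B, so the point is downgradient.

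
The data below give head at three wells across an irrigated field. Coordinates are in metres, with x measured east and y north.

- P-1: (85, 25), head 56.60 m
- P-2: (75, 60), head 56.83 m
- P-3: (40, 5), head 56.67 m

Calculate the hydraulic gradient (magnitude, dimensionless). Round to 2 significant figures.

With h = a·x + b·y + c and P-1 as origin, the differences give:
  (-10)·a + 35·b = +0.23
  (-45)·a + (-20)·b = +0.07
Eliminate b (×(-20) and ×35, subtract): 1775·a = -7.050 → a = ∂h/∂x = -0.003972
Back-substitute: b = ∂h/∂y = +0.005437.
|∇h| = √(-0.003972² + 0.005437²) = 0.006733

0.0067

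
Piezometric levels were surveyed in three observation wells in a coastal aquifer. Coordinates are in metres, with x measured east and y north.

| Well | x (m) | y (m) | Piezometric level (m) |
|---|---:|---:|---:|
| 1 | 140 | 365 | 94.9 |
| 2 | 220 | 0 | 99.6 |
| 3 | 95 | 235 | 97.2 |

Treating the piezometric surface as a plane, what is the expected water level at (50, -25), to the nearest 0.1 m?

With h = a·x + b·y + c and 1 as origin, the differences give:
  80·a + (-365)·b = +4.7
  (-45)·a + (-130)·b = +2.3
Eliminate b (×(-130) and ×(-365), subtract): -26825·a = 228.50 → a = ∂h/∂x = -0.008518
Back-substitute: b = ∂h/∂y = -0.01474.
h(50, -25) = 94.9 + (-0.008518)·(-90) + (-0.01474)·(-390) = 94.9 +0.767 +5.750 = 101.417 m.

101.4 m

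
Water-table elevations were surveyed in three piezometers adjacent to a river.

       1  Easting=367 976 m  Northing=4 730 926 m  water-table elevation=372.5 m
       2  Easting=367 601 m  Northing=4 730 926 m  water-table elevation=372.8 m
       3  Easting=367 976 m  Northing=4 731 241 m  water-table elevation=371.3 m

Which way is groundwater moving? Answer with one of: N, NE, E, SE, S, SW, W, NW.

∂h/∂x = (372.8 − 372.5) / (367601 − 367976) = -0.0008000
∂h/∂y = (371.3 − 372.5) / (4731241 − 4730926) = -0.003810
Flow = −∇h = (+0.0008000 east, +0.003810 north), which points north.

N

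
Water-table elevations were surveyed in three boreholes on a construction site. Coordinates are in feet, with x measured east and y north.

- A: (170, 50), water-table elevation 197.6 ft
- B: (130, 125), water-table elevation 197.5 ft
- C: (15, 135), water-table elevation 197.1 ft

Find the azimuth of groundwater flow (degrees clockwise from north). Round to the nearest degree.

With h = a·x + b·y + c and A as origin, the differences give:
  (-40)·a + 75·b = -0.1
  (-155)·a + 85·b = -0.5
Eliminate b (×85 and ×75, subtract): 8225·a = 29.00 → a = ∂h/∂x = +0.003526
Back-substitute: b = ∂h/∂y = +0.0005471.
Flow direction (−∇h) has components (-0.003526 E, -0.0005471 N).
Azimuth = atan2(E, N) = atan2(-0.003526, -0.0005471) = 261.2° ≈ 261°.

261°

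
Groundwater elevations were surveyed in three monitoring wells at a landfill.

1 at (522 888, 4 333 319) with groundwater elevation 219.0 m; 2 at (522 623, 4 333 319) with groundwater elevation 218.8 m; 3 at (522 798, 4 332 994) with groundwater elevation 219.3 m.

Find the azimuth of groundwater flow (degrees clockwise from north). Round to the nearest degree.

With h = a·x + b·y + c and 1 as origin, the differences give:
  (-265)·a + 0·b = -0.2
  (-90)·a + (-325)·b = +0.3
Eliminate b (×(-325) and ×0, subtract): 86125·a = 65.00 → a = ∂h/∂x = +0.0007547
Back-substitute: b = ∂h/∂y = -0.001132.
Flow direction (−∇h) has components (-0.0007547 E, +0.001132 N).
Azimuth = atan2(E, N) = atan2(-0.0007547, +0.001132) = 326.3° ≈ 326°.

326°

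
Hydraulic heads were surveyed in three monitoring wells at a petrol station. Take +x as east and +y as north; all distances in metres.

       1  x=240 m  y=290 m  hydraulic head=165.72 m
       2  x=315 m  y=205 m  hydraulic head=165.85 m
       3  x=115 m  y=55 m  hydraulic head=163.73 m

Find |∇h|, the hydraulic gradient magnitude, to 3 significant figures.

Taking 1 as reference: 2−1 = (75, -85, +0.13); 3−1 = (-125, -235, -1.99).
Determinant of the coordinate differences = 75·(-235) − (-125)·(-85) = -28250.
∂h/∂x = [(+0.13)·(-235) − (-1.99)·(-85)] / -28250 = +0.007069
∂h/∂y = [75·(-1.99) − (-125)·(+0.13)] / -28250 = +0.004708
|∇h| = √(0.007069² + 0.004708²) = 0.008493

0.00849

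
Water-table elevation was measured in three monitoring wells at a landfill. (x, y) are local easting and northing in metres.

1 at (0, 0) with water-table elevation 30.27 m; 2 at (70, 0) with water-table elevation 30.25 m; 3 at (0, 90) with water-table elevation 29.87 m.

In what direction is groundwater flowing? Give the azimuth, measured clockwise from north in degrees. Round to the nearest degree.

004°

∂h/∂x = (30.25 − 30.27) / (70 − 0) = -0.0002857
∂h/∂y = (29.87 − 30.27) / (90 − 0) = -0.004444
Flow direction (−∇h) has components (+0.0002857 E, +0.004444 N).
Azimuth = atan2(E, N) = atan2(+0.0002857, +0.004444) = 3.7° ≈ 004°.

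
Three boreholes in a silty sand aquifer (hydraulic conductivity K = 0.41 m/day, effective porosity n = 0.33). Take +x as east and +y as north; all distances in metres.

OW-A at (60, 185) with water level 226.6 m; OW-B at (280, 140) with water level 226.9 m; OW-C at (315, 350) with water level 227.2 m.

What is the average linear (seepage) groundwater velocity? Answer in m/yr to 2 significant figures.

0.90 m/yr

With h = a·x + b·y + c and OW-A as origin, the differences give:
  220·a + (-45)·b = +0.3
  255·a + 165·b = +0.6
Eliminate b (×165 and ×(-45), subtract): 47775·a = 76.50 → a = ∂h/∂x = +0.001601
Back-substitute: b = ∂h/∂y = +0.001162.
|∇h| = √(0.001601² + 0.001162²) = 0.001978
Seepage velocity v = K·i/n = 0.41 × 0.001978 / 0.33 = 0.002458 m/day = 0.8978 m/yr.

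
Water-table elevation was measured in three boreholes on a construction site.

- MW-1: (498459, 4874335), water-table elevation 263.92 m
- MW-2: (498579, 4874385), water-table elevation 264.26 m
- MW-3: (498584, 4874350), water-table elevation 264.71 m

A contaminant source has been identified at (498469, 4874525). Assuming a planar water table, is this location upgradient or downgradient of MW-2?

With h = a·x + b·y + c and MW-1 as origin, the differences give:
  120·a + 50·b = +0.34
  125·a + 15·b = +0.79
Eliminate b (×15 and ×50, subtract): -4450·a = -34.400 → a = ∂h/∂x = +0.007730
Back-substitute: b = ∂h/∂y = -0.01175.
Head at (498469, 4874525) = 263.92 + (+0.007730)·(10) + (-0.01175)·(190) = 261.76 m.
That is lower than the 264.26 m at MW-2, so the point is downgradient.

downgradient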